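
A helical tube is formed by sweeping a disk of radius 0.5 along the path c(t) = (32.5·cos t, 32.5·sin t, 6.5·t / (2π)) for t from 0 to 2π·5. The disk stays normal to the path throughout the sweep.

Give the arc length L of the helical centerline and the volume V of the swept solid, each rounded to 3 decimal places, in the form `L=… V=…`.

L=1021.535 V=802.312

2πR = 2π·32.5 = 204.203522
per-turn = √(204.203522² + 6.5²) = √(41699.0786 + 42.25) = √41741.3286 = 204.306947
L = 5 × 204.306947 = 1021.534735
V = π·0.5² × L = 0.785398 × 1021.534735 = 802.311505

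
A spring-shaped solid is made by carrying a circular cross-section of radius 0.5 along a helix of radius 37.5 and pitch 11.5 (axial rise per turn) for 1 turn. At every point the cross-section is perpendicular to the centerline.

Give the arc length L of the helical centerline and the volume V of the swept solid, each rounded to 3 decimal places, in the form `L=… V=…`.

L=235.900 V=185.275

2πR = 2π·37.5 = 235.619449
per-turn = √(235.619449² + 11.5²) = √(55516.5248 + 132.25) = √55648.7748 = 235.899925
L = 1 × 235.899925 = 235.899925
V = π·0.5² × L = 0.785398 × 235.899925 = 185.275368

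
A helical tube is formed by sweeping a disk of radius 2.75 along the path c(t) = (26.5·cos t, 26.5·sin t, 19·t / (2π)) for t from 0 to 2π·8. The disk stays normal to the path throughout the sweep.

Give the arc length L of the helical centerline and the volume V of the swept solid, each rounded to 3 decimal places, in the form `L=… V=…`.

2πR = 2π·26.5 = 166.504411
per-turn = √(166.504411² + 19²) = √(27723.7188 + 361) = √28084.7188 = 167.584960
L = 8 × 167.584960 = 1340.679679
V = π·2.75² × L = 23.758294 × 1340.679679 = 31852.262559

L=1340.680 V=31852.263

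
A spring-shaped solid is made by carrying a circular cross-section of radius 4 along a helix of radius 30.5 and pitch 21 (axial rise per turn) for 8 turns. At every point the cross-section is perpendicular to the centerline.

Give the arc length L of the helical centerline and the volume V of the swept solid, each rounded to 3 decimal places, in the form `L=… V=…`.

2πR = 2π·30.5 = 191.637152
per-turn = √(191.637152² + 21²) = √(36724.7980 + 441) = √37165.7980 = 192.784330
L = 8 × 192.784330 = 1542.274642
V = π·4² × L = 50.265482 × 1542.274642 = 77523.178948

L=1542.275 V=77523.179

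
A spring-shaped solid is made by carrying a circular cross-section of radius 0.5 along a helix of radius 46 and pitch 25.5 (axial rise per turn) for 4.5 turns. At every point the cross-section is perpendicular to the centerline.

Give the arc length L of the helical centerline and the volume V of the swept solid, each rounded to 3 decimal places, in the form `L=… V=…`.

L=1305.672 V=1025.472

2πR = 2π·46 = 289.026524
per-turn = √(289.026524² + 25.5²) = √(83536.3317 + 650.25) = √84186.5817 = 290.149240
L = 4.5 × 290.149240 = 1305.671581
V = π·0.5² × L = 0.785398 × 1305.671581 = 1025.472062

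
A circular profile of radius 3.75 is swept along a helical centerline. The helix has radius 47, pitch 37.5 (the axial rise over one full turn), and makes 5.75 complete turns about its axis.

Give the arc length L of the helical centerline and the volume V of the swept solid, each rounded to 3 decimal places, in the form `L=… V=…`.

2πR = 2π·47 = 295.309709
per-turn = √(295.309709² + 37.5²) = √(87207.8245 + 1406.25) = √88614.0745 = 297.681162
L = 5.75 × 297.681162 = 1711.666684
V = π·3.75² × L = 44.178647 × 1711.666684 = 75619.117694

L=1711.667 V=75619.118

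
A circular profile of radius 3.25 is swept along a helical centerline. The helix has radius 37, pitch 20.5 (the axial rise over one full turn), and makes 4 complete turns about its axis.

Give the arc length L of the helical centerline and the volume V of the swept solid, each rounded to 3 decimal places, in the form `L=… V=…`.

L=933.520 V=30977.056

2πR = 2π·37 = 232.477856
per-turn = √(232.477856² + 20.5²) = √(54045.9537 + 420.25) = √54466.2037 = 233.379956
L = 4 × 233.379956 = 933.519823
V = π·3.25² × L = 33.183072 × 933.519823 = 30977.055864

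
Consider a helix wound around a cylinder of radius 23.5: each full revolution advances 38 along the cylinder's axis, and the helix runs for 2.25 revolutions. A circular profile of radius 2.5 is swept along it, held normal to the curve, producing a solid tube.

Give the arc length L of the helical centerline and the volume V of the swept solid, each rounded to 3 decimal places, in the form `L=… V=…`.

2πR = 2π·23.5 = 147.654855
per-turn = √(147.654855² + 38²) = √(21801.9561 + 1444) = √23245.9561 = 152.466246
L = 2.25 × 152.466246 = 343.049053
V = π·2.5² × L = 19.634954 × 343.049053 = 6735.752407

L=343.049 V=6735.752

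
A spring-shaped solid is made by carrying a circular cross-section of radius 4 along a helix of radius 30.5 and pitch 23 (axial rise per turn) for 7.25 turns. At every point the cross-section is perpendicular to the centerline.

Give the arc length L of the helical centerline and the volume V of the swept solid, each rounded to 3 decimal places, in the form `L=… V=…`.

2πR = 2π·30.5 = 191.637152
per-turn = √(191.637152² + 23²) = √(36724.7980 + 529) = √37253.7980 = 193.012430
L = 7.25 × 193.012430 = 1399.340115
V = π·4² × L = 50.265482 × 1399.340115 = 70338.505979

L=1399.340 V=70338.506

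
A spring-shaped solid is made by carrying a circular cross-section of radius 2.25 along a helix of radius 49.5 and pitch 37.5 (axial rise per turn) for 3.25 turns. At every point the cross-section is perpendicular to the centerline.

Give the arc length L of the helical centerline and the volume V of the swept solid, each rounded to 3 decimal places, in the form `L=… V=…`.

L=1018.128 V=16192.631

2πR = 2π·49.5 = 311.017673
per-turn = √(311.017673² + 37.5²) = √(96731.9927 + 1406.25) = √98138.2427 = 313.270239
L = 3.25 × 313.270239 = 1018.128277
V = π·2.25² × L = 15.904313 × 1018.128277 = 16192.630601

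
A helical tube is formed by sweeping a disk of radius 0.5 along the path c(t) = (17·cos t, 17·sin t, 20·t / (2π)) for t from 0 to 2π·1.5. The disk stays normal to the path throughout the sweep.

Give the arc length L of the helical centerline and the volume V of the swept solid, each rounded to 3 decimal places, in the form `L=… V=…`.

2πR = 2π·17 = 106.814150
per-turn = √(106.814150² + 20²) = √(11409.2627 + 400) = √11809.2627 = 108.670432
L = 1.5 × 108.670432 = 163.005647
V = π·0.5² × L = 0.785398 × 163.005647 = 128.024336

L=163.006 V=128.024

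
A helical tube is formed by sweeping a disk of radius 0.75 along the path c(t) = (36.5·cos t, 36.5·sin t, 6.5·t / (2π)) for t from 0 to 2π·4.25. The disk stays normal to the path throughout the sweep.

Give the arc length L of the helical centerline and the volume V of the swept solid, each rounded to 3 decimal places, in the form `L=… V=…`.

L=975.071 V=1723.092

2πR = 2π·36.5 = 229.336264
per-turn = √(229.336264² + 6.5²) = √(52595.1219 + 42.25) = √52637.3719 = 229.428359
L = 4.25 × 229.428359 = 975.070525
V = π·0.75² × L = 1.767146 × 975.070525 = 1723.091849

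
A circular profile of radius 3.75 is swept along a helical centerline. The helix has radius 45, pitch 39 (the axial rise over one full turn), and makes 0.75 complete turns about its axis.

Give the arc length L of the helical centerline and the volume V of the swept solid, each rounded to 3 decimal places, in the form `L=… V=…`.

L=214.065 V=9457.115

2πR = 2π·45 = 282.743339
per-turn = √(282.743339² + 39²) = √(79943.7956 + 1521) = √81464.7956 = 285.420384
L = 0.75 × 285.420384 = 214.065288
V = π·3.75² × L = 44.178647 × 214.065288 = 9457.114730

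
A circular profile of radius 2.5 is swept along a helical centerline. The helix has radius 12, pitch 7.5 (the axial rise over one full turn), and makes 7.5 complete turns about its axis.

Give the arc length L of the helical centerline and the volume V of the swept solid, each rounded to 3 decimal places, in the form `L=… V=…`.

L=568.277 V=11158.101

2πR = 2π·12 = 75.398224
per-turn = √(75.398224² + 7.5²) = √(5684.8921 + 56.25) = √5741.1421 = 75.770325
L = 7.5 × 75.770325 = 568.277437
V = π·2.5² × L = 19.634954 × 568.277437 = 11158.101378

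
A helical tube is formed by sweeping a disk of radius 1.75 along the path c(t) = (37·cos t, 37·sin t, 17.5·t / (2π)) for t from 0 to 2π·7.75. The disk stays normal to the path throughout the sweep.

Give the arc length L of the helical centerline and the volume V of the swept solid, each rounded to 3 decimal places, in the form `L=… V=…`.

L=1806.801 V=17383.461

2πR = 2π·37 = 232.477856
per-turn = √(232.477856² + 17.5²) = √(54045.9537 + 306.25) = √54352.2037 = 233.135591
L = 7.75 × 233.135591 = 1806.800829
V = π·1.75² × L = 9.621128 × 1806.800829 = 17383.461143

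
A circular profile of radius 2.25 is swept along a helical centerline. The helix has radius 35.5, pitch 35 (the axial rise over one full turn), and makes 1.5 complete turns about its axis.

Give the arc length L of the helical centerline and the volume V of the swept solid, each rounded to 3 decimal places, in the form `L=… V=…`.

L=338.674 V=5386.370

2πR = 2π·35.5 = 223.053078
per-turn = √(223.053078² + 35²) = √(49752.6758 + 1225) = √50977.6758 = 225.782364
L = 1.5 × 225.782364 = 338.673546
V = π·2.25² × L = 15.904313 × 338.673546 = 5386.370010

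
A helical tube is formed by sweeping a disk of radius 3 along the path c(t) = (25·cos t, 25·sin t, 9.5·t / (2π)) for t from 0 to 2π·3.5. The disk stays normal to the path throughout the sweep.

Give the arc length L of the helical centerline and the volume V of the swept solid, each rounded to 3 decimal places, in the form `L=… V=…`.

L=550.783 V=15573.030

2πR = 2π·25 = 157.079633
per-turn = √(157.079633² + 9.5²) = √(24674.0110 + 90.25) = √24764.2610 = 157.366645
L = 3.5 × 157.366645 = 550.783258
V = π·3² × L = 28.274334 × 550.783258 = 15573.029733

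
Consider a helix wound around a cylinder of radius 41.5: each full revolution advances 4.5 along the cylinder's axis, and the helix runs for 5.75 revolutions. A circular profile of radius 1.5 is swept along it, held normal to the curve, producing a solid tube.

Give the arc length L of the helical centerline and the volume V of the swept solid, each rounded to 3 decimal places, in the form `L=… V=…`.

2πR = 2π·41.5 = 260.752190
per-turn = √(260.752190² + 4.5²) = √(67991.7047 + 20.25) = √68011.9547 = 260.791017
L = 5.75 × 260.791017 = 1499.548350
V = π·1.5² × L = 7.068583 × 1499.548350 = 10599.682678

L=1499.548 V=10599.683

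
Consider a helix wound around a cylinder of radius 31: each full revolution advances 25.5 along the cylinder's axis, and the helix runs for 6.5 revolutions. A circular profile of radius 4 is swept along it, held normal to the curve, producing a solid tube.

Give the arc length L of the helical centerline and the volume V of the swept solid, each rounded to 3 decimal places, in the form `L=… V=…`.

L=1276.866 V=64182.263

2πR = 2π·31 = 194.778745
per-turn = √(194.778745² + 25.5²) = √(37938.7593 + 650.25) = √38589.0093 = 196.440855
L = 6.5 × 196.440855 = 1276.865554
V = π·4² × L = 50.265482 × 1276.865554 = 64182.263119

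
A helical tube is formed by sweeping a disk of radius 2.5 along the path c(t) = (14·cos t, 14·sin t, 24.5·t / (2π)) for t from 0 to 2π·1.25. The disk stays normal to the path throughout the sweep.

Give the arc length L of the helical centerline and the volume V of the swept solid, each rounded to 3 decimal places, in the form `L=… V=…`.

2πR = 2π·14 = 87.964594
per-turn = √(87.964594² + 24.5²) = √(7737.7699 + 600.25) = √8338.0199 = 91.312758
L = 1.25 × 91.312758 = 114.140948
V = π·2.5² × L = 19.634954 × 114.140948 = 2241.152274

L=114.141 V=2241.152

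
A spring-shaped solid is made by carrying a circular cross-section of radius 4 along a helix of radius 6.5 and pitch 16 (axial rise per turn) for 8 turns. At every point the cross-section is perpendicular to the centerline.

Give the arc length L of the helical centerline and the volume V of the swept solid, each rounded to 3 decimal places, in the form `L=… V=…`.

L=350.904 V=17638.361

2πR = 2π·6.5 = 40.840704
per-turn = √(40.840704² + 16²) = √(1667.9631 + 256) = √1923.9631 = 43.863004
L = 8 × 43.863004 = 350.904034
V = π·4² × L = 50.265482 × 350.904034 = 17638.360574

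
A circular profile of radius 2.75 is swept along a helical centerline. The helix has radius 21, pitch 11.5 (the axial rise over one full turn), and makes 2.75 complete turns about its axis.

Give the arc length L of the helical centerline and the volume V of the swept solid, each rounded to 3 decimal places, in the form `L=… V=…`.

L=364.230 V=8653.472

2πR = 2π·21 = 131.946891
per-turn = √(131.946891² + 11.5²) = √(17409.9822 + 132.25) = √17542.2322 = 132.447092
L = 2.75 × 132.447092 = 364.229503
V = π·2.75² × L = 23.758294 × 364.229503 = 8653.471773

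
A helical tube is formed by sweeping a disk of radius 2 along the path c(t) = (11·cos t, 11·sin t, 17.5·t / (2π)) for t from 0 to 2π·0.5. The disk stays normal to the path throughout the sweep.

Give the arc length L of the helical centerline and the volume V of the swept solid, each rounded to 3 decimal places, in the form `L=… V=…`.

2πR = 2π·11 = 69.115038
per-turn = √(69.115038² + 17.5²) = √(4776.8885 + 306.25) = √5083.1385 = 71.296133
L = 0.5 × 71.296133 = 35.648066
V = π·2² × L = 12.566371 × 35.648066 = 447.966813

L=35.648 V=447.967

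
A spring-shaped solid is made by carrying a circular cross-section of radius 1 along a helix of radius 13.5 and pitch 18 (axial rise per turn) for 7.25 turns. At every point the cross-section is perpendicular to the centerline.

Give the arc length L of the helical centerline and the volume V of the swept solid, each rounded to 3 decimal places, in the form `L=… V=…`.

L=628.661 V=1974.996

2πR = 2π·13.5 = 84.823002
per-turn = √(84.823002² + 18²) = √(7194.9416 + 324) = √7518.9416 = 86.711831
L = 7.25 × 86.711831 = 628.660774
V = π·1² × L = 3.141593 × 628.660774 = 1974.996068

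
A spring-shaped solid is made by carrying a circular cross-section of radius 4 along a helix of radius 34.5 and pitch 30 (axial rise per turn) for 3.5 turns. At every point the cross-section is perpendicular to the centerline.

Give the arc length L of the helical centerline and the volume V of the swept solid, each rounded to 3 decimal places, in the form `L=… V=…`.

2πR = 2π·34.5 = 216.769893
per-turn = √(216.769893² + 30²) = √(46989.1866 + 900) = √47889.1866 = 218.835981
L = 3.5 × 218.835981 = 765.925933
V = π·4² × L = 50.265482 × 765.925933 = 38499.636563

L=765.926 V=38499.637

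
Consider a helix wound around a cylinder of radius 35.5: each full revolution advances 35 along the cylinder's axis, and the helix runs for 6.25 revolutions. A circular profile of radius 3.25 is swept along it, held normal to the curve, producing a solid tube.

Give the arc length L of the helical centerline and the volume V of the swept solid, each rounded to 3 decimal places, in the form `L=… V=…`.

2πR = 2π·35.5 = 223.053078
per-turn = √(223.053078² + 35²) = √(49752.6758 + 1225) = √50977.6758 = 225.782364
L = 6.25 × 225.782364 = 1411.139774
V = π·3.25² × L = 33.183072 × 1411.139774 = 46825.953276

L=1411.140 V=46825.953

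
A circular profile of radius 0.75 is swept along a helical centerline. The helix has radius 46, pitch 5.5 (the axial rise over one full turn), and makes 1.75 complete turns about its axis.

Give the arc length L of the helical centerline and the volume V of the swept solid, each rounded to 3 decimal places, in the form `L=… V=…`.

2πR = 2π·46 = 289.026524
per-turn = √(289.026524² + 5.5²) = √(83536.3317 + 30.25) = √83566.5817 = 289.078850
L = 1.75 × 289.078850 = 505.887988
V = π·0.75² × L = 1.767146 × 505.887988 = 893.977867

L=505.888 V=893.978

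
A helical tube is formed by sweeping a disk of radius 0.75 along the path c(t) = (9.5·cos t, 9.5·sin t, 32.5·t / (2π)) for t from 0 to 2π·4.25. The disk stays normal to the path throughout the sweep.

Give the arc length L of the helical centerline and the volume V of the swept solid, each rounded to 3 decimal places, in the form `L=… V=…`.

2πR = 2π·9.5 = 59.690260
per-turn = √(59.690260² + 32.5²) = √(3562.9272 + 1056.25) = √4619.1772 = 67.964529
L = 4.25 × 67.964529 = 288.849248
V = π·0.75² × L = 1.767146 × 288.849248 = 510.438755

L=288.849 V=510.439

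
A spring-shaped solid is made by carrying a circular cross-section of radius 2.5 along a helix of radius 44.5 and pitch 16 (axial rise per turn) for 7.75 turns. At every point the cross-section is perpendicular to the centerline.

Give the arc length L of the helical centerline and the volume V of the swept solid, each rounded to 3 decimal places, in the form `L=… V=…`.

2πR = 2π·44.5 = 279.601746
per-turn = √(279.601746² + 16²) = √(78177.1365 + 256) = √78433.1365 = 280.059166
L = 7.75 × 280.059166 = 2170.458537
V = π·2.5² × L = 19.634954 × 2170.458537 = 42616.853708

L=2170.459 V=42616.854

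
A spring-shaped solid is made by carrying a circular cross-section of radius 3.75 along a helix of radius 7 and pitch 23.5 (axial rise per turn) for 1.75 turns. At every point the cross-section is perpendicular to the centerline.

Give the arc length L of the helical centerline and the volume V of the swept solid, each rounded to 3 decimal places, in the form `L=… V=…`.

L=87.267 V=3855.329

2πR = 2π·7 = 43.982297
per-turn = √(43.982297² + 23.5²) = √(1934.4425 + 552.25) = √2486.6925 = 49.866747
L = 1.75 × 49.866747 = 87.266807
V = π·3.75² × L = 44.178647 × 87.266807 = 3855.329450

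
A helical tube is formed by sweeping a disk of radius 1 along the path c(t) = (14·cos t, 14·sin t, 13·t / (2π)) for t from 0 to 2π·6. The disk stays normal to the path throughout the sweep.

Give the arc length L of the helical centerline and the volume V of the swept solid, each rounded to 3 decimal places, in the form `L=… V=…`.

2πR = 2π·14 = 87.964594
per-turn = √(87.964594² + 13²) = √(7737.7699 + 169) = √7906.7699 = 88.920019
L = 6 × 88.920019 = 533.520116
V = π·1² × L = 3.141593 × 533.520116 = 1676.102878

L=533.520 V=1676.103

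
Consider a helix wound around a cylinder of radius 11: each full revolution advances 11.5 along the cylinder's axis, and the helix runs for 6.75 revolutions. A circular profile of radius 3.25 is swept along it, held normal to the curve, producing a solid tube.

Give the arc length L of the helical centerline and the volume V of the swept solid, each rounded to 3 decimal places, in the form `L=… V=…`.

2πR = 2π·11 = 69.115038
per-turn = √(69.115038² + 11.5²) = √(4776.8885 + 132.25) = √4909.1385 = 70.065245
L = 6.75 × 70.065245 = 472.940402
V = π·3.25² × L = 33.183072 × 472.940402 = 15693.615617

L=472.940 V=15693.616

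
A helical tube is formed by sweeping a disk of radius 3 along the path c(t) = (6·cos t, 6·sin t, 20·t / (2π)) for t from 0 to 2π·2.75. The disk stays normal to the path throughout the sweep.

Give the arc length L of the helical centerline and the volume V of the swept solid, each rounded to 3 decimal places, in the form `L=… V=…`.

L=117.358 V=3318.231

2πR = 2π·6 = 37.699112
per-turn = √(37.699112² + 20²) = √(1421.2230 + 400) = √1821.2230 = 42.675790
L = 2.75 × 42.675790 = 117.358422
V = π·3² × L = 28.274334 × 117.358422 = 3318.231205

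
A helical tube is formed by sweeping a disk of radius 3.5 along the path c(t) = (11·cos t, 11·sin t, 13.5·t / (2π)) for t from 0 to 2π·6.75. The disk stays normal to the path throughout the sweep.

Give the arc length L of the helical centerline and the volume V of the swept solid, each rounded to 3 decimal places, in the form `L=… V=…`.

2πR = 2π·11 = 69.115038
per-turn = √(69.115038² + 13.5²) = √(4776.8885 + 182.25) = √4959.1385 = 70.421151
L = 6.75 × 70.421151 = 475.342770
V = π·3.5² × L = 38.484510 × 475.342770 = 18293.333600

L=475.343 V=18293.334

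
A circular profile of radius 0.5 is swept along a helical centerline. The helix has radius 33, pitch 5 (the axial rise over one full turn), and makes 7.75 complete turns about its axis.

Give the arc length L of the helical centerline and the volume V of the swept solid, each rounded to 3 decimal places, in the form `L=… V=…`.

L=1607.392 V=1262.443

2πR = 2π·33 = 207.345115
per-turn = √(207.345115² + 5²) = √(42991.9968 + 25) = √43016.9968 = 207.405392
L = 7.75 × 207.405392 = 1607.391791
V = π·0.5² × L = 0.785398 × 1607.391791 = 1262.442560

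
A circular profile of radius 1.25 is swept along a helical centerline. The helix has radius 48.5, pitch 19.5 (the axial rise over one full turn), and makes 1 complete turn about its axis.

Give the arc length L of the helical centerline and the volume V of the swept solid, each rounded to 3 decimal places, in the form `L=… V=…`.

2πR = 2π·48.5 = 304.734487
per-turn = √(304.734487² + 19.5²) = √(92863.1078 + 380.25) = √93243.3578 = 305.357754
L = 1 × 305.357754 = 305.357754
V = π·1.25² × L = 4.908739 × 305.357754 = 1498.921369

L=305.358 V=1498.921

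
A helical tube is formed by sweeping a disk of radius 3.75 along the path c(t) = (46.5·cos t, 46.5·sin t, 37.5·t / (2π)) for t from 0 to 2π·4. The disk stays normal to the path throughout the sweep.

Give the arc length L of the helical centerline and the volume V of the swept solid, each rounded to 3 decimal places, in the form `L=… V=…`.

L=1178.259 V=52053.908

2πR = 2π·46.5 = 292.168117
per-turn = √(292.168117² + 37.5²) = √(85362.2085 + 1406.25) = √86768.4585 = 294.564863
L = 4 × 294.564863 = 1178.259452
V = π·3.75² × L = 44.178647 × 1178.259452 = 52053.908026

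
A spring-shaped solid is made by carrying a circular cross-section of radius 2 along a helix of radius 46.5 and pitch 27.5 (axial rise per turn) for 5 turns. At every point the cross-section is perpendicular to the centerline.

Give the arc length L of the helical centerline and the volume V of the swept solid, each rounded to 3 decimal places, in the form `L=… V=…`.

2πR = 2π·46.5 = 292.168117
per-turn = √(292.168117² + 27.5²) = √(85362.2085 + 756.25) = √86118.4585 = 293.459466
L = 5 × 293.459466 = 1467.297332
V = π·2² × L = 12.566371 × 1467.297332 = 18438.602080

L=1467.297 V=18438.602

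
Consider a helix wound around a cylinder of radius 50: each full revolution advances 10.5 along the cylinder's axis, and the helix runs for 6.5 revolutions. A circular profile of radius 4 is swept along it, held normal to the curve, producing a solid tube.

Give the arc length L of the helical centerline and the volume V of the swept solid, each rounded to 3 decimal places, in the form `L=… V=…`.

2πR = 2π·50 = 314.159265
per-turn = √(314.159265² + 10.5²) = √(98696.0440 + 110.25) = √98806.2940 = 314.334685
L = 6.5 × 314.334685 = 2043.175451
V = π·4² × L = 50.265482 × 2043.175451 = 102701.199770

L=2043.175 V=102701.200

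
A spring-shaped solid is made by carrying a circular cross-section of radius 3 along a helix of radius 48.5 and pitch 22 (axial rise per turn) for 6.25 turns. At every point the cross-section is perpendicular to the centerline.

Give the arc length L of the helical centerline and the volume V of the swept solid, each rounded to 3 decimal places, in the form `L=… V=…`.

L=1909.547 V=53991.182

2πR = 2π·48.5 = 304.734487
per-turn = √(304.734487² + 22²) = √(92863.1078 + 484) = √93347.1078 = 305.527589
L = 6.25 × 305.527589 = 1909.547433
V = π·3² × L = 28.274334 × 1909.547433 = 53991.181684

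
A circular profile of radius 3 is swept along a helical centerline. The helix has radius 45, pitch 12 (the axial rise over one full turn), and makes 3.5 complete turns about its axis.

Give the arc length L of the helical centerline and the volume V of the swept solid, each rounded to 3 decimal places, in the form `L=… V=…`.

L=990.493 V=28005.517

2πR = 2π·45 = 282.743339
per-turn = √(282.743339² + 12²) = √(79943.7956 + 144) = √80087.7956 = 282.997872
L = 3.5 × 282.997872 = 990.492553
V = π·3² × L = 28.274334 × 990.492553 = 28005.517139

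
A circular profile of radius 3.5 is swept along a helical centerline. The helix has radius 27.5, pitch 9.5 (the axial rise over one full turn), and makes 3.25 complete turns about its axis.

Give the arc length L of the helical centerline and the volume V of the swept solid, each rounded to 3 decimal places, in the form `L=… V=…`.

L=562.408 V=21643.989

2πR = 2π·27.5 = 172.787596
per-turn = √(172.787596² + 9.5²) = √(29855.5533 + 90.25) = √29945.8033 = 173.048558
L = 3.25 × 173.048558 = 562.407812
V = π·3.5² × L = 38.484510 × 562.407812 = 21643.989086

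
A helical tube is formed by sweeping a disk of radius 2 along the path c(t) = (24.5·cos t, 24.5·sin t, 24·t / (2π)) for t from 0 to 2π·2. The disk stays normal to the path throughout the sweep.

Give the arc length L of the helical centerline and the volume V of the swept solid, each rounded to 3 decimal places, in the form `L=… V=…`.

2πR = 2π·24.5 = 153.938040
per-turn = √(153.938040² + 24²) = √(23696.9202 + 576) = √24272.9202 = 155.797690
L = 2 × 155.797690 = 311.595380
V = π·2² × L = 12.566371 × 311.595380 = 3915.623023

L=311.595 V=3915.623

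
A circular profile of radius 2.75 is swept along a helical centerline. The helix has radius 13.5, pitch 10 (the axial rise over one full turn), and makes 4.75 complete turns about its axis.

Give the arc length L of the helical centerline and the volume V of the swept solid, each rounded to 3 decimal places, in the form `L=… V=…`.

2πR = 2π·13.5 = 84.823002
per-turn = √(84.823002² + 10²) = √(7194.9416 + 100) = √7294.9416 = 85.410430
L = 4.75 × 85.410430 = 405.699544
V = π·2.75² × L = 23.758294 × 405.699544 = 9638.729223

L=405.700 V=9638.729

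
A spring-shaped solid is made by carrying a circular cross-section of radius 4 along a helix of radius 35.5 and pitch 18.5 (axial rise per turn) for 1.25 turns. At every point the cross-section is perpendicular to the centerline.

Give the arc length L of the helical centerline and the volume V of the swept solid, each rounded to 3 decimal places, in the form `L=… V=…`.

L=279.774 V=14062.960

2πR = 2π·35.5 = 223.053078
per-turn = √(223.053078² + 18.5²) = √(49752.6758 + 342.25) = √50094.9258 = 223.818958
L = 1.25 × 223.818958 = 279.773697
V = π·4² × L = 50.265482 × 279.773697 = 14062.959859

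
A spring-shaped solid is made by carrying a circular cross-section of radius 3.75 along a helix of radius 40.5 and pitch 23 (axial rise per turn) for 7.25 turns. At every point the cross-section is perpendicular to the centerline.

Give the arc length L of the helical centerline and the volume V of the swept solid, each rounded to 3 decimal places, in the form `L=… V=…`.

L=1852.421 V=81837.442

2πR = 2π·40.5 = 254.469005
per-turn = √(254.469005² + 23²) = √(64754.4745 + 529) = √65283.4745 = 255.506310
L = 7.25 × 255.506310 = 1852.420748
V = π·3.75² × L = 44.178647 × 1852.420748 = 81837.441743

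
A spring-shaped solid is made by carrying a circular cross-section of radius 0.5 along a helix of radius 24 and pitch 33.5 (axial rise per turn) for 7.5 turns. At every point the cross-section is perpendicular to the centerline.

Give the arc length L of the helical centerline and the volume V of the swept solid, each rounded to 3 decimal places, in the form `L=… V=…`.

L=1158.545 V=909.919

2πR = 2π·24 = 150.796447
per-turn = √(150.796447² + 33.5²) = √(22739.5685 + 1122.25) = √23861.8185 = 154.472711
L = 7.5 × 154.472711 = 1158.545335
V = π·0.5² × L = 0.785398 × 1158.545335 = 909.919378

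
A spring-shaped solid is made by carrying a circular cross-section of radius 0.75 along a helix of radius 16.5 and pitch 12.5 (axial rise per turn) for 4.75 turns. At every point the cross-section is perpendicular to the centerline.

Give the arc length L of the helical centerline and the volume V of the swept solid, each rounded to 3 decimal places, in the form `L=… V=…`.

L=496.011 V=876.524

2πR = 2π·16.5 = 103.672558
per-turn = √(103.672558² + 12.5²) = √(10747.9992 + 156.25) = √10904.2492 = 104.423413
L = 4.75 × 104.423413 = 496.011212
V = π·0.75² × L = 1.767146 × 496.011212 = 876.524164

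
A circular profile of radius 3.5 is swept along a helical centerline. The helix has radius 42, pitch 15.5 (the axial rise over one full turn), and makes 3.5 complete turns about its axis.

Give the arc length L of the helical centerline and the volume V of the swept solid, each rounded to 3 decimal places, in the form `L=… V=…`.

L=925.220 V=35606.641

2πR = 2π·42 = 263.893783
per-turn = √(263.893783² + 15.5²) = √(69639.9287 + 240.25) = √69880.1787 = 264.348593
L = 3.5 × 264.348593 = 925.220076
V = π·3.5² × L = 38.484510 × 925.220076 = 35606.641262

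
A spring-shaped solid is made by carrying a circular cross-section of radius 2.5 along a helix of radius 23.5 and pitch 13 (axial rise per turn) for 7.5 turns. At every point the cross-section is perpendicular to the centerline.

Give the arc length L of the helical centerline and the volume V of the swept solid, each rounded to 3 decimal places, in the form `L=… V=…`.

L=1111.695 V=21828.085

2πR = 2π·23.5 = 147.654855
per-turn = √(147.654855² + 13²) = √(21801.9561 + 169) = √21970.9561 = 148.226031
L = 7.5 × 148.226031 = 1111.695229
V = π·2.5² × L = 19.634954 × 1111.695229 = 21828.084775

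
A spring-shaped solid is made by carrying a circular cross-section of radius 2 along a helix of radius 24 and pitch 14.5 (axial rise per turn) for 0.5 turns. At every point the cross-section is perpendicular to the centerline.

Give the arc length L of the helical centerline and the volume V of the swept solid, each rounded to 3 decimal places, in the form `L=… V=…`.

L=75.746 V=951.852

2πR = 2π·24 = 150.796447
per-turn = √(150.796447² + 14.5²) = √(22739.5685 + 210.25) = √22949.8185 = 151.491975
L = 0.5 × 151.491975 = 75.745988
V = π·2² × L = 12.566371 × 75.745988 = 951.852153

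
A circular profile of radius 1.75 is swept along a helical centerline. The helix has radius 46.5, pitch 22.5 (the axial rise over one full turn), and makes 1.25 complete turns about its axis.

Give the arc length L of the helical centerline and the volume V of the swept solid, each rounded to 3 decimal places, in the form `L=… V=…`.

2πR = 2π·46.5 = 292.168117
per-turn = √(292.168117² + 22.5²) = √(85362.2085 + 506.25) = √85868.4585 = 293.033204
L = 1.25 × 293.033204 = 366.291505
V = π·1.75² × L = 9.621128 × 366.291505 = 3524.137269

L=366.292 V=3524.137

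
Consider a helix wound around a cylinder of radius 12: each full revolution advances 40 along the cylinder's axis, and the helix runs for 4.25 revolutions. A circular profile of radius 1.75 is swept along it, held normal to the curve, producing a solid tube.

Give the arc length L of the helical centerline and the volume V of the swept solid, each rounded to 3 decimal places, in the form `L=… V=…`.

2πR = 2π·12 = 75.398224
per-turn = √(75.398224² + 40²) = √(5684.8921 + 1600) = √7284.8921 = 85.351580
L = 4.25 × 85.351580 = 362.744213
V = π·1.75² × L = 9.621128 × 362.744213 = 3490.008325

L=362.744 V=3490.008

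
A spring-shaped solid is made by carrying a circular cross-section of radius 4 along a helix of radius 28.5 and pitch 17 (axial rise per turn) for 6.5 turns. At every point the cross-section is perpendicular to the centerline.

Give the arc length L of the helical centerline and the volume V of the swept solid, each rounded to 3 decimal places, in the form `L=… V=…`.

L=1169.193 V=58770.073

2πR = 2π·28.5 = 179.070781
per-turn = √(179.070781² + 17²) = √(32066.3447 + 289) = √32355.3447 = 179.875915
L = 6.5 × 179.875915 = 1169.193446
V = π·4² × L = 50.265482 × 1169.193446 = 58770.072636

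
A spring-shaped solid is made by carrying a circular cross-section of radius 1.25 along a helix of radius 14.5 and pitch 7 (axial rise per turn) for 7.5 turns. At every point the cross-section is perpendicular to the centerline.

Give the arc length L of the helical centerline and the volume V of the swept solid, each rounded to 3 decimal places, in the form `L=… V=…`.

L=685.310 V=3364.009

2πR = 2π·14.5 = 91.106187
per-turn = √(91.106187² + 7²) = √(8300.3373 + 49) = √8349.3373 = 91.374708
L = 7.5 × 91.374708 = 685.310312
V = π·1.25² × L = 4.908739 × 685.310312 = 3364.009126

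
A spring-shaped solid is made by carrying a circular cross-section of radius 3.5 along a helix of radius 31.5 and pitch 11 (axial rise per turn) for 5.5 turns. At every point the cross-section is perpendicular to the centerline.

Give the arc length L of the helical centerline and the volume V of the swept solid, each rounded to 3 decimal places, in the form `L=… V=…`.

2πR = 2π·31.5 = 197.920337
per-turn = √(197.920337² + 11²) = √(39172.4599 + 121) = √39293.4599 = 198.225780
L = 5.5 × 198.225780 = 1090.241790
V = π·3.5² × L = 38.484510 × 1090.241790 = 41957.421083

L=1090.242 V=41957.421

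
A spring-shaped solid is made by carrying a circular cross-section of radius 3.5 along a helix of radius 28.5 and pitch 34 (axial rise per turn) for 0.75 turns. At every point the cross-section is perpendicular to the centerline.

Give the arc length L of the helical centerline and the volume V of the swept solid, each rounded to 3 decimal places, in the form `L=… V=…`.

L=136.702 V=5260.928

2πR = 2π·28.5 = 179.070781
per-turn = √(179.070781² + 34²) = √(32066.3447 + 1156) = √33222.3447 = 182.269978
L = 0.75 × 182.269978 = 136.702483
V = π·3.5² × L = 38.484510 × 136.702483 = 5260.928080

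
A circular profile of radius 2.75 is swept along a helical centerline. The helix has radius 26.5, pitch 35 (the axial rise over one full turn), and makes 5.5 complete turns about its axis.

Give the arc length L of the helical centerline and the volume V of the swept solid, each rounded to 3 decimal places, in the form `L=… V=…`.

2πR = 2π·26.5 = 166.504411
per-turn = √(166.504411² + 35²) = √(27723.7188 + 1225) = √28948.7188 = 170.143230
L = 5.5 × 170.143230 = 935.787766
V = π·2.75² × L = 23.758294 × 935.787766 = 22232.721275

L=935.788 V=22232.721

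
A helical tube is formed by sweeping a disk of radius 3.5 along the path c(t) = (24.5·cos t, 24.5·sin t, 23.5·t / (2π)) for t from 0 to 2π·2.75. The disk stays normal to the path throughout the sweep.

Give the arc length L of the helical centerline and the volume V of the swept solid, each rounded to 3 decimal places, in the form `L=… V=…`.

L=428.234 V=16480.375

2πR = 2π·24.5 = 153.938040
per-turn = √(153.938040² + 23.5²) = √(23696.9202 + 552.25) = √24249.1702 = 155.721451
L = 2.75 × 155.721451 = 428.233989
V = π·3.5² × L = 38.484510 × 428.233989 = 16480.375237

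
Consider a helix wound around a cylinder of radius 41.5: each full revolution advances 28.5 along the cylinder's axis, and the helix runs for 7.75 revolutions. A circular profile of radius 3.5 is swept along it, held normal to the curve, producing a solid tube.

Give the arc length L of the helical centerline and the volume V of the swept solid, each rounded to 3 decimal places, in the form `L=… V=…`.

L=2032.864 V=78233.789

2πR = 2π·41.5 = 260.752190
per-turn = √(260.752190² + 28.5²) = √(67991.7047 + 812.25) = √68803.9547 = 262.305079
L = 7.75 × 262.305079 = 2032.864366
V = π·3.5² × L = 38.484510 × 2032.864366 = 78233.789033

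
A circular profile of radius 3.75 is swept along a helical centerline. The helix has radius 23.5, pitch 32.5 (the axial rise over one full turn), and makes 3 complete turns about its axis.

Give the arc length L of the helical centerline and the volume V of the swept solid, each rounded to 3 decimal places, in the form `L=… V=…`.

L=453.568 V=20038.017

2πR = 2π·23.5 = 147.654855
per-turn = √(147.654855² + 32.5²) = √(21801.9561 + 1056.25) = √22858.2061 = 151.189306
L = 3 × 151.189306 = 453.567917
V = π·3.75² × L = 44.178647 × 453.567917 = 20038.016744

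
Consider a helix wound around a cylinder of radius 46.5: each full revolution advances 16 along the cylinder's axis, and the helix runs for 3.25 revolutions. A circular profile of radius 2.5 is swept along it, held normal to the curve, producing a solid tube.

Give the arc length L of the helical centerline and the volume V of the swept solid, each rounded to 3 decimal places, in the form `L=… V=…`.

L=950.969 V=18672.236

2πR = 2π·46.5 = 292.168117
per-turn = √(292.168117² + 16²) = √(85362.2085 + 256) = √85618.2085 = 292.605893
L = 3.25 × 292.605893 = 950.969151
V = π·2.5² × L = 19.634954 × 950.969151 = 18672.235624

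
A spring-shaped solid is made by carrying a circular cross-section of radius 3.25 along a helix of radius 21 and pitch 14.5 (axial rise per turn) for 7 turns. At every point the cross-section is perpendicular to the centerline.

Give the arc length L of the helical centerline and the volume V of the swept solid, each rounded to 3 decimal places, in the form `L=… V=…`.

2πR = 2π·21 = 131.946891
per-turn = √(131.946891² + 14.5²) = √(17409.9822 + 210.25) = √17620.2322 = 132.741223
L = 7 × 132.741223 = 929.188558
V = π·3.25² × L = 33.183072 × 929.188558 = 30833.331191

L=929.189 V=30833.331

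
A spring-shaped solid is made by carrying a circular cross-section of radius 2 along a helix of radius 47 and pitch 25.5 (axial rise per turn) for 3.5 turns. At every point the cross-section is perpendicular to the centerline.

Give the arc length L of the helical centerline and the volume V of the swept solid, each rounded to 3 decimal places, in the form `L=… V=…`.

L=1037.430 V=13036.732

2πR = 2π·47 = 295.309709
per-turn = √(295.309709² + 25.5²) = √(87207.8245 + 650.25) = √87858.0745 = 296.408628
L = 3.5 × 296.408628 = 1037.430196
V = π·2² × L = 12.566371 × 1037.430196 = 13036.732335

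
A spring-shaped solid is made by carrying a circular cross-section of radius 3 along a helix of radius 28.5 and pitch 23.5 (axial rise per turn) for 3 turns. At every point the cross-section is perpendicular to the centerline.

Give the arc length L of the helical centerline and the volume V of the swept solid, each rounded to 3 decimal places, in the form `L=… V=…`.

L=541.819 V=15319.559

2πR = 2π·28.5 = 179.070781
per-turn = √(179.070781² + 23.5²) = √(32066.3447 + 552.25) = √32618.5947 = 180.606187
L = 3 × 180.606187 = 541.818560
V = π·3² × L = 28.274334 × 541.818560 = 15319.558878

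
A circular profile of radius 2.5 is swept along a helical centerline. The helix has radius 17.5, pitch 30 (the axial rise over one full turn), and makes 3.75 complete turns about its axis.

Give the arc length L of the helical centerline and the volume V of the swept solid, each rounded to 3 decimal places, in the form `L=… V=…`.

2πR = 2π·17.5 = 109.955743
per-turn = √(109.955743² + 30²) = √(12090.2654 + 900) = √12990.2654 = 113.974845
L = 3.75 × 113.974845 = 427.405670
V = π·2.5² × L = 19.634954 × 427.405670 = 8392.090713

L=427.406 V=8392.091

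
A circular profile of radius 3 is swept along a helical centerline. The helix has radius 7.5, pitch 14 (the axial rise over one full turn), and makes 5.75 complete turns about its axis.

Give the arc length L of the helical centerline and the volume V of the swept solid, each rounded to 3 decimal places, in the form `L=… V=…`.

2πR = 2π·7.5 = 47.123890
per-turn = √(47.123890² + 14²) = √(2220.6610 + 196) = √2416.6610 = 49.159546
L = 5.75 × 49.159546 = 282.667391
V = π·3² × L = 28.274334 × 282.667391 = 7992.232194

L=282.667 V=7992.232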